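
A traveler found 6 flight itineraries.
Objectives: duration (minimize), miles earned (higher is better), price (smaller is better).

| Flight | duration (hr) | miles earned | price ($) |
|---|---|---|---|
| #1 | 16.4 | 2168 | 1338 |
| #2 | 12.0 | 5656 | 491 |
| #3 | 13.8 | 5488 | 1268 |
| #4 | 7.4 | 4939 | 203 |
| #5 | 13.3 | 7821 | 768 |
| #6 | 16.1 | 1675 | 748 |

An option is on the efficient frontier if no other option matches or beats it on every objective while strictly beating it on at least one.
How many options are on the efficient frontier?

3

#1: dominated by #2 (duration 12.0≤16.4, miles earned 5656≥2168, price 491≤1338).
#2: not dominated.
#3: dominated by #2 (duration 12.0≤13.8, miles earned 5656≥5488, price 491≤1268).
#4: not dominated (best duration).
#5: not dominated (best miles earned).
#6: dominated by #2 (duration 12.0≤16.1, miles earned 5656≥1675, price 491≤748).
Pareto-optimal: #2, #4, #5 → 3.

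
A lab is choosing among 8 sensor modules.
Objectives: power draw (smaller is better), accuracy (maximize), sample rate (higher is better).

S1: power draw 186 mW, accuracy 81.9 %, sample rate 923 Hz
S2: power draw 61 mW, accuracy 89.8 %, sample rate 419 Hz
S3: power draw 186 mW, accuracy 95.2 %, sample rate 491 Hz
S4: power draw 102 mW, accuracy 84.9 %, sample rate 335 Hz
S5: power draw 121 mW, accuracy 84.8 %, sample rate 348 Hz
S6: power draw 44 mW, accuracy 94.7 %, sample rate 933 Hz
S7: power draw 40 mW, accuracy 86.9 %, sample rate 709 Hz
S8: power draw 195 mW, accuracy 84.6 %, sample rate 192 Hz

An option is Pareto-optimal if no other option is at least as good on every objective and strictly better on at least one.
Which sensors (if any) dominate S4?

S2: power draw 61≤102, accuracy 89.8≥84.9, sample rate 419≥335 — dominates S4.
S6: power draw 44≤102, accuracy 94.7≥84.9, sample rate 933≥335 — dominates S4.
S7: power draw 40≤102, accuracy 86.9≥84.9, sample rate 709≥335 — dominates S4.
Others (S1, S3, S5, S8) are each worse than S4 on at least one objective.

S2, S6, S7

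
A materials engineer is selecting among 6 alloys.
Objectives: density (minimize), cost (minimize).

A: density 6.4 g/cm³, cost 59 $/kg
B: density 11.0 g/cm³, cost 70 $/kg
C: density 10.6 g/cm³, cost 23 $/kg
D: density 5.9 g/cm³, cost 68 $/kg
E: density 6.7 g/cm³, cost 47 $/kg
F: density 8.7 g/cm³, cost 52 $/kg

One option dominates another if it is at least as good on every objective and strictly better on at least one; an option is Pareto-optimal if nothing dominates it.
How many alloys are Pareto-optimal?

A: not dominated.
B: dominated by A (density 6.4≤11.0, cost 59≤70).
C: not dominated (best cost).
D: not dominated (best density).
E: not dominated.
F: dominated by E (density 6.7≤8.7, cost 47≤52).
Pareto-optimal: A, C, D, E → 4.

4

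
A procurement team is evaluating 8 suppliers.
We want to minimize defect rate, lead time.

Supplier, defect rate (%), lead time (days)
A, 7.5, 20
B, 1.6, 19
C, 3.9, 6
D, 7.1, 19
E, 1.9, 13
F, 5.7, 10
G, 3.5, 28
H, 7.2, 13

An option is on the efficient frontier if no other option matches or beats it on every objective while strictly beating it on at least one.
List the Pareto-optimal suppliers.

A: dominated by B (defect rate 1.6≤7.5, lead time 19≤20).
B: not dominated (best defect rate).
C: not dominated (best lead time).
D: dominated by B (defect rate 1.6≤7.1, lead time 19≤19).
E: not dominated.
F: dominated by C (defect rate 3.9≤5.7, lead time 6≤10).
G: dominated by B (defect rate 1.6≤3.5, lead time 19≤28).
H: dominated by C (defect rate 3.9≤7.2, lead time 6≤13).

B, C, E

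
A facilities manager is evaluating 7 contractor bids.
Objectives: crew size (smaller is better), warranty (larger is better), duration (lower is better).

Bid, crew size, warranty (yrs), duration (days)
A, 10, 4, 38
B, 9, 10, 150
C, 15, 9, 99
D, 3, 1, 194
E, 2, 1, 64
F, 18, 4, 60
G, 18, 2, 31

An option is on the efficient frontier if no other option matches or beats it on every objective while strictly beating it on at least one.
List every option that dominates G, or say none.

none

A: worse on duration (38 vs 31).
B: worse on duration (150 vs 31).
C: worse on duration (99 vs 31).
D: worse on warranty (1 vs 2).
E: worse on warranty (1 vs 2).
F: worse on duration (60 vs 31).
No option dominates G.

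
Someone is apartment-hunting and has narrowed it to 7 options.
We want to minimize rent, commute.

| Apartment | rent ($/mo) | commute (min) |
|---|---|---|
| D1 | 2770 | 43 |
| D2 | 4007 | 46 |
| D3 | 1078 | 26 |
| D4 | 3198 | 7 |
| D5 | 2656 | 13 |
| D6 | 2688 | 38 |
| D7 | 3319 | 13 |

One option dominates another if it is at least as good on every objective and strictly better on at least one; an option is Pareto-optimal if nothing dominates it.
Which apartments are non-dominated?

D1: dominated by D3 (rent 1078≤2770, commute 26≤43).
D2: dominated by D1 (rent 2770≤4007, commute 43≤46).
D3: not dominated (best rent).
D4: not dominated (best commute).
D5: not dominated.
D6: dominated by D3 (rent 1078≤2688, commute 26≤38).
D7: dominated by D4 (rent 3198≤3319, commute 7≤13).

D3, D4, D5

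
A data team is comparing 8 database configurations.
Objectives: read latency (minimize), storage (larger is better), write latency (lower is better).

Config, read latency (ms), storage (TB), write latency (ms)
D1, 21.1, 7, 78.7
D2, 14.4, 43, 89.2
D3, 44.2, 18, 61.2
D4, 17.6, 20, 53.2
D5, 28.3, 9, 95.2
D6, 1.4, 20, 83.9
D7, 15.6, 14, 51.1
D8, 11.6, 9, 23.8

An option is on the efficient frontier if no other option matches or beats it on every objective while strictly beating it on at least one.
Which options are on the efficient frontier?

D1: dominated by D4 (read latency 17.6≤21.1, storage 20≥7, write latency 53.2≤78.7).
D2: not dominated (best storage).
D3: dominated by D4 (read latency 17.6≤44.2, storage 20≥18, write latency 53.2≤61.2).
D4: not dominated.
D5: dominated by D2 (read latency 14.4≤28.3, storage 43≥9, write latency 89.2≤95.2).
D6: not dominated (best read latency).
D7: not dominated.
D8: not dominated (best write latency).

D2, D4, D6, D7, D8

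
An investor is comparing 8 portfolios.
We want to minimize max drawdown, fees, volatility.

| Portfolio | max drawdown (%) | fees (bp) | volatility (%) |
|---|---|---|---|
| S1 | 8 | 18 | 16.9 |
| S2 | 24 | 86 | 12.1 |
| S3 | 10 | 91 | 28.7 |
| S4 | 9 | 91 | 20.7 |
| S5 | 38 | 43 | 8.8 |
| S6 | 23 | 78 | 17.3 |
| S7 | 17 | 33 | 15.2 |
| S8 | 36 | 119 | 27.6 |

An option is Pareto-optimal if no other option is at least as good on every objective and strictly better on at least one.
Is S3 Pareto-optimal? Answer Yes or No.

S1 vs S3: max drawdown 8≤10, fees 18≤91, volatility 16.9≤28.7 — S1 is at least as good on every objective and strictly better on at least one, so S1 dominates S3.

No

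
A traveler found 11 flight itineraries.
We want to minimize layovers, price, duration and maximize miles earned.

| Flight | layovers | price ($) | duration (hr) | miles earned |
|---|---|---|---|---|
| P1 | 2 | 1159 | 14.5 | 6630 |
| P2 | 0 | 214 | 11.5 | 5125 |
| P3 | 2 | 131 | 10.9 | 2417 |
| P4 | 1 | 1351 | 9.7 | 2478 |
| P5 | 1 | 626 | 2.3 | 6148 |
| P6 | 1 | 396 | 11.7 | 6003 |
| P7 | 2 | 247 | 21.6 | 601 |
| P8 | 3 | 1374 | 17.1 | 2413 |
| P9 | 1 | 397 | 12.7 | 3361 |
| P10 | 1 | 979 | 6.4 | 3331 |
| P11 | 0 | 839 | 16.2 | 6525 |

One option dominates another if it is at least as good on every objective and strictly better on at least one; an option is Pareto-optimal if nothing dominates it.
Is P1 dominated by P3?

No

P3 vs P1: P3 is worse on miles earned (2417 vs 6630), so it does not dominate P1.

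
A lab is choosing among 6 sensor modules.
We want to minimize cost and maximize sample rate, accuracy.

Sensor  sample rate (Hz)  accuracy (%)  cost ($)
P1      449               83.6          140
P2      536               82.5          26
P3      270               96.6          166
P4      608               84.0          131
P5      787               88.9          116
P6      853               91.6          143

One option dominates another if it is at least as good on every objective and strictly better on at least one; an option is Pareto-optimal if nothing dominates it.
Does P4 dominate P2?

P4 vs P2: P4 is worse on cost (131 vs 26), so it does not dominate P2.

No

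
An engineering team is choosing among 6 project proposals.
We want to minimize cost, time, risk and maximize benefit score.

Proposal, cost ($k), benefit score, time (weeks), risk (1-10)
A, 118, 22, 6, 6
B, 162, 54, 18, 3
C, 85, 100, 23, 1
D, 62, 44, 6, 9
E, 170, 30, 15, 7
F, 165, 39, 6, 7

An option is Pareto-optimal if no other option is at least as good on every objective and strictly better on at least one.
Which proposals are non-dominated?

A: not dominated.
B: not dominated.
C: not dominated (best benefit score).
D: not dominated (best cost).
E: dominated by F (cost 165≤170, benefit score 39≥30, time 6≤15, risk 7≤7).
F: not dominated.

A, B, C, D, F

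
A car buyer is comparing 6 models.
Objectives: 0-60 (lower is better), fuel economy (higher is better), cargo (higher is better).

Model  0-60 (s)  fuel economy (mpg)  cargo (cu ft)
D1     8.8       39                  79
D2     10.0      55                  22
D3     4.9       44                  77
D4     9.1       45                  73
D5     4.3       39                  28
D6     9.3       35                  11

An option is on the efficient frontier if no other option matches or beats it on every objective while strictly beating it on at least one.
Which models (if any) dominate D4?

D1: worse on fuel economy (39 vs 45).
D2: worse on 0-60 (10.0 vs 9.1).
D3: worse on fuel economy (44 vs 45).
D5: worse on fuel economy (39 vs 45).
D6: worse on 0-60 (9.3 vs 9.1).
No option dominates D4.

none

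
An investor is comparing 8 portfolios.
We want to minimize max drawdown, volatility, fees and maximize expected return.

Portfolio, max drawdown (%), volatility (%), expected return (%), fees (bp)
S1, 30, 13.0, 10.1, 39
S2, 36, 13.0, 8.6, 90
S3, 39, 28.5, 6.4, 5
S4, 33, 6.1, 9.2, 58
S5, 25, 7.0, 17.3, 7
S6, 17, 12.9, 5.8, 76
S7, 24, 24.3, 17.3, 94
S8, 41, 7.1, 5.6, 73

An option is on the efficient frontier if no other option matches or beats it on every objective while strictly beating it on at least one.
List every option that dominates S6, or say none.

S1: worse on max drawdown (30 vs 17).
S2: worse on max drawdown (36 vs 17).
S3: worse on max drawdown (39 vs 17).
S4: worse on max drawdown (33 vs 17).
S5: worse on max drawdown (25 vs 17).
S7: worse on max drawdown (24 vs 17).
S8: worse on max drawdown (41 vs 17).
No option dominates S6.

none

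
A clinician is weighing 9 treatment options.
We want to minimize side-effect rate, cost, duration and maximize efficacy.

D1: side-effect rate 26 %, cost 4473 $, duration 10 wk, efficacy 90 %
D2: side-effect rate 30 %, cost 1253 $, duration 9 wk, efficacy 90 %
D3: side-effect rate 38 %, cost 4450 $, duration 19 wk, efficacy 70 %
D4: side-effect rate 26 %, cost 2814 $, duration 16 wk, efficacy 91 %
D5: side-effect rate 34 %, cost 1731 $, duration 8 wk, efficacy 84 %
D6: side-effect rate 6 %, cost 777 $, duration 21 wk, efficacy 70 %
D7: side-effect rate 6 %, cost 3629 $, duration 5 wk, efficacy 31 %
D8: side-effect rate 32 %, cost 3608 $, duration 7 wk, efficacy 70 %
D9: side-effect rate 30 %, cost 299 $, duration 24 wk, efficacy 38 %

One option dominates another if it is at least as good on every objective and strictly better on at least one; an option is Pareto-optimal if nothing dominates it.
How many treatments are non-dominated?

D1: not dominated.
D2: not dominated.
D3: dominated by D2 (side-effect rate 30≤38, cost 1253≤4450, duration 9≤19, efficacy 90≥70).
D4: not dominated (best efficacy).
D5: not dominated.
D6: not dominated.
D7: not dominated (best duration).
D8: not dominated.
D9: not dominated (best cost).
Pareto-optimal: D1, D2, D4, D5, D6, D7, D8, D9 → 8.

8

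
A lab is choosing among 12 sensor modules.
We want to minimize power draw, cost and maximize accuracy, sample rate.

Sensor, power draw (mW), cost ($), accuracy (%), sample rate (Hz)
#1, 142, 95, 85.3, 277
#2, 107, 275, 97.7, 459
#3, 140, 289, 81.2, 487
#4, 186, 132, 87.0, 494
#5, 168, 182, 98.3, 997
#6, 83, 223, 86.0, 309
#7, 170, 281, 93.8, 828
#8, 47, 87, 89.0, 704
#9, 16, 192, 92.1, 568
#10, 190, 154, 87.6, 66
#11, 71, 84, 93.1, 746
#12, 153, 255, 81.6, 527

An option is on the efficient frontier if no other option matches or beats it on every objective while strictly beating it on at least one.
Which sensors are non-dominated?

#2, #5, #8, #9, #11

#1: dominated by #8 (power draw 47≤142, cost 87≤95, accuracy 89.0≥85.3, sample rate 704≥277).
#2: not dominated.
#3: dominated by #8 (power draw 47≤140, cost 87≤289, accuracy 89.0≥81.2, sample rate 704≥487).
#4: dominated by #8 (power draw 47≤186, cost 87≤132, accuracy 89.0≥87.0, sample rate 704≥494).
#5: not dominated (best accuracy).
#6: dominated by #8 (power draw 47≤83, cost 87≤223, accuracy 89.0≥86.0, sample rate 704≥309).
#7: dominated by #5 (power draw 168≤170, cost 182≤281, accuracy 98.3≥93.8, sample rate 997≥828).
#8: not dominated.
#9: not dominated (best power draw).
#10: dominated by #8 (power draw 47≤190, cost 87≤154, accuracy 89.0≥87.6, sample rate 704≥66).
#11: not dominated (best cost).
#12: dominated by #8 (power draw 47≤153, cost 87≤255, accuracy 89.0≥81.6, sample rate 704≥527).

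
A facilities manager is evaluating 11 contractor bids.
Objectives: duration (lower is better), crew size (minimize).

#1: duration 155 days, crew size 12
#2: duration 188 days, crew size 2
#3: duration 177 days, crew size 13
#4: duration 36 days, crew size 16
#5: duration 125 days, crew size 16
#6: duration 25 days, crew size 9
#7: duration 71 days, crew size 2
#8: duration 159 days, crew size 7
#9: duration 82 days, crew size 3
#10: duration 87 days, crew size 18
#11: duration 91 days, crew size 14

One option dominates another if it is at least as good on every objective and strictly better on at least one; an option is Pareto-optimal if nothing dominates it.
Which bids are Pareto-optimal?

#1: dominated by #6 (duration 25≤155, crew size 9≤12).
#2: dominated by #7 (duration 71≤188, crew size 2≤2).
#3: dominated by #1 (duration 155≤177, crew size 12≤13).
#4: dominated by #6 (duration 25≤36, crew size 9≤16).
#5: dominated by #4 (duration 36≤125, crew size 16≤16).
#6: not dominated (best duration).
#7: not dominated.
#8: dominated by #7 (duration 71≤159, crew size 2≤7).
#9: dominated by #7 (duration 71≤82, crew size 2≤3).
#10: dominated by #4 (duration 36≤87, crew size 16≤18).
#11: dominated by #6 (duration 25≤91, crew size 9≤14).

#6, #7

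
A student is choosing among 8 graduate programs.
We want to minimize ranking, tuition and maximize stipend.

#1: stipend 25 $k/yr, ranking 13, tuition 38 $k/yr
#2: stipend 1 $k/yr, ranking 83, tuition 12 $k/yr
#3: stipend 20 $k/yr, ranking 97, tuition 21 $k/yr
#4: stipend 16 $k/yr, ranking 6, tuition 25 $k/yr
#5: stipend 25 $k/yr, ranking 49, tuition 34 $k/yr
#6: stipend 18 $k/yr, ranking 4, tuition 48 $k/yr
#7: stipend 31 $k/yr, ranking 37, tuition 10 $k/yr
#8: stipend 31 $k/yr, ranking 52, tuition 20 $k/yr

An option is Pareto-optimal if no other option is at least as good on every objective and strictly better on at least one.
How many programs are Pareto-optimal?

#1: not dominated.
#2: dominated by #7 (stipend 31≥1, ranking 37≤83, tuition 10≤12).
#3: dominated by #7 (stipend 31≥20, ranking 37≤97, tuition 10≤21).
#4: not dominated.
#5: dominated by #7 (stipend 31≥25, ranking 37≤49, tuition 10≤34).
#6: not dominated (best ranking).
#7: not dominated (best tuition).
#8: dominated by #7 (stipend 31≥31, ranking 37≤52, tuition 10≤20).
Pareto-optimal: #1, #4, #6, #7 → 4.

4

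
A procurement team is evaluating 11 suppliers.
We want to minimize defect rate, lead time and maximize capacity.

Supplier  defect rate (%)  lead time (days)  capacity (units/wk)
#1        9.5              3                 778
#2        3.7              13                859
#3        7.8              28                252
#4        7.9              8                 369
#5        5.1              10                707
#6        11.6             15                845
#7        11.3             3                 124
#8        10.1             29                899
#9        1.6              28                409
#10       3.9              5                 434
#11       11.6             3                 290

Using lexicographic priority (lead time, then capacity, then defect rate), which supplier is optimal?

First minimize lead time: best is 3, kept {#1, #7, #11}.
Then maximize capacity: best is 778, kept {#1}.

#1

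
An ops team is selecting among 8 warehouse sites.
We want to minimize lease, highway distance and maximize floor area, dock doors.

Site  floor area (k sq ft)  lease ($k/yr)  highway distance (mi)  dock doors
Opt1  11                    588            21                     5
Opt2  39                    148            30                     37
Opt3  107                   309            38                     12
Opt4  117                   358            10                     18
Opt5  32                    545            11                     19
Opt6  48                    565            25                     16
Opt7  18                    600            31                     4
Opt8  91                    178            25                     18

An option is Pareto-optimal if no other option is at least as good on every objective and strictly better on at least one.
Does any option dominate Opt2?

No

Opt1: worse on floor area (11 vs 39).
Opt3: worse on lease (309 vs 148).
Opt4: worse on lease (358 vs 148).
Opt5: worse on floor area (32 vs 39).
Opt6: worse on lease (565 vs 148).
Opt7: worse on floor area (18 vs 39).
Opt8: worse on lease (178 vs 148).
No option is at least as good as Opt2 on every objective and strictly better on one.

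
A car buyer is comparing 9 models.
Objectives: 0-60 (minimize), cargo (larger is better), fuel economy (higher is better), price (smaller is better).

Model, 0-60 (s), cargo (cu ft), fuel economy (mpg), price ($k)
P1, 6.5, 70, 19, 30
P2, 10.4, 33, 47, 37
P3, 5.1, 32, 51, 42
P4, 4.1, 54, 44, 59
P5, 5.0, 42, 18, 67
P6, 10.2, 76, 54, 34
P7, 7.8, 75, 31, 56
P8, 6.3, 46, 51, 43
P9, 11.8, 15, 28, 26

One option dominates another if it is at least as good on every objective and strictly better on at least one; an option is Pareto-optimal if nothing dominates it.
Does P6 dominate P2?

P6 vs P2: 0-60 10.2≤10.4, cargo 76≥33, fuel economy 54≥47, price 34≤37 — P6 is at least as good on every objective with at least one strict improvement.

Yes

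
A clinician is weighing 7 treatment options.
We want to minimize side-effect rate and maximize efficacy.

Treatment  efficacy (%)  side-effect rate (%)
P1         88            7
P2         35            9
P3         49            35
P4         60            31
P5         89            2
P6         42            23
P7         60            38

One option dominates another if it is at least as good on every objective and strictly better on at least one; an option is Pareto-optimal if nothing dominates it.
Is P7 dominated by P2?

No

P2 vs P7: P2 is worse on efficacy (35 vs 60), so it does not dominate P7.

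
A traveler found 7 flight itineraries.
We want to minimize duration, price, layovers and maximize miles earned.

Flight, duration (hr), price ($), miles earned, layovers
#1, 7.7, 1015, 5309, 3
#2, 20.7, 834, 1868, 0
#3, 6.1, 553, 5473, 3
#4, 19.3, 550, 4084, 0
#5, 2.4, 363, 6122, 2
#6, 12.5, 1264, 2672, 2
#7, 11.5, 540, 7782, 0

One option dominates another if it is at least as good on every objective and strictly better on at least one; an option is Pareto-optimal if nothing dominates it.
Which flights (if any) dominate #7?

#1: worse on price (1015 vs 540).
#2: worse on duration (20.7 vs 11.5).
#3: worse on price (553 vs 540).
#4: worse on duration (19.3 vs 11.5).
#5: worse on miles earned (6122 vs 7782).
#6: worse on duration (12.5 vs 11.5).
No option dominates #7.

none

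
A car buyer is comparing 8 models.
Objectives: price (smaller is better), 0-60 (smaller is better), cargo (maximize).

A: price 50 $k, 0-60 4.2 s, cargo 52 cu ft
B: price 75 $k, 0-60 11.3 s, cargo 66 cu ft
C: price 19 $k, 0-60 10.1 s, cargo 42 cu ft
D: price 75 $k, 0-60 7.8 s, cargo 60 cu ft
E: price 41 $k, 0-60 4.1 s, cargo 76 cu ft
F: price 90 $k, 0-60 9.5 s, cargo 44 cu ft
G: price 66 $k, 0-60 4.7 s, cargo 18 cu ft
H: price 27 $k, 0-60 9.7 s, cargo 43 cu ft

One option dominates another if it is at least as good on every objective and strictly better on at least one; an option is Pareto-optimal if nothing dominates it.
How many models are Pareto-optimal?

3

A: dominated by E (price 41≤50, 0-60 4.1≤4.2, cargo 76≥52).
B: dominated by E (price 41≤75, 0-60 4.1≤11.3, cargo 76≥66).
C: not dominated (best price).
D: dominated by E (price 41≤75, 0-60 4.1≤7.8, cargo 76≥60).
E: not dominated (best 0-60).
F: dominated by A (price 50≤90, 0-60 4.2≤9.5, cargo 52≥44).
G: dominated by A (price 50≤66, 0-60 4.2≤4.7, cargo 52≥18).
H: not dominated.
Pareto-optimal: C, E, H → 3.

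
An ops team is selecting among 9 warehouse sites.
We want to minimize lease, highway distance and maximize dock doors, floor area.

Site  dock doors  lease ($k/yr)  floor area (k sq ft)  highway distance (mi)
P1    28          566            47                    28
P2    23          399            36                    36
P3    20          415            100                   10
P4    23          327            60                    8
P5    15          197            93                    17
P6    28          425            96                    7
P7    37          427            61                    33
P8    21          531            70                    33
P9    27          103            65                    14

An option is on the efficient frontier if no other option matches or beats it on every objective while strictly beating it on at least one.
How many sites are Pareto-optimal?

P1: dominated by P6 (dock doors 28≥28, lease 425≤566, floor area 96≥47, highway distance 7≤28).
P2: dominated by P4 (dock doors 23≥23, lease 327≤399, floor area 60≥36, highway distance 8≤36).
P3: not dominated (best floor area).
P4: not dominated.
P5: not dominated.
P6: not dominated (best highway distance).
P7: not dominated (best dock doors).
P8: dominated by P6 (dock doors 28≥21, lease 425≤531, floor area 96≥70, highway distance 7≤33).
P9: not dominated (best lease).
Pareto-optimal: P3, P4, P5, P6, P7, P9 → 6.

6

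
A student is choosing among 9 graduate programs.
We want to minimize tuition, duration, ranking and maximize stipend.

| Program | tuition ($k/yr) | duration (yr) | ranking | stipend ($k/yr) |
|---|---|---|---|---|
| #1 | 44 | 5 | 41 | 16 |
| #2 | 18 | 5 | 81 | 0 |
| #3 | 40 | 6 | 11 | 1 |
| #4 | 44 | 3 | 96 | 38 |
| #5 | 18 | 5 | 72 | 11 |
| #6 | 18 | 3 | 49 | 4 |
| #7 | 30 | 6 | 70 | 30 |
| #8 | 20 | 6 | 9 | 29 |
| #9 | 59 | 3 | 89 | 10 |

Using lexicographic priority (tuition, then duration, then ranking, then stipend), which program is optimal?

First minimize tuition: best is 18, kept {#2, #5, #6}.
Then minimize duration: best is 3, kept {#6}.

#6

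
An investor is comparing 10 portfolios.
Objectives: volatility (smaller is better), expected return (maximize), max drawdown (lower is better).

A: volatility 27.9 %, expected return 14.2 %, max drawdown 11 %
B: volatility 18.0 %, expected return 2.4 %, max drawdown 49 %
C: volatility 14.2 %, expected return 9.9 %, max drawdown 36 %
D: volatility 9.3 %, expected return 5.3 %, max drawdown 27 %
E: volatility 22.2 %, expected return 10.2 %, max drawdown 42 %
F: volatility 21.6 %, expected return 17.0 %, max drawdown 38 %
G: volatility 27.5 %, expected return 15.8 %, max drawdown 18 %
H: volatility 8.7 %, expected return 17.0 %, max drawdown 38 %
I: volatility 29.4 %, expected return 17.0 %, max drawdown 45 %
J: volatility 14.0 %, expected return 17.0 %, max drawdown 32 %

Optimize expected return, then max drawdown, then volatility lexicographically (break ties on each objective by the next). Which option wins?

J

First maximize expected return: best is 17.0, kept {F, H, I, J}.
Then minimize max drawdown: best is 32, kept {J}.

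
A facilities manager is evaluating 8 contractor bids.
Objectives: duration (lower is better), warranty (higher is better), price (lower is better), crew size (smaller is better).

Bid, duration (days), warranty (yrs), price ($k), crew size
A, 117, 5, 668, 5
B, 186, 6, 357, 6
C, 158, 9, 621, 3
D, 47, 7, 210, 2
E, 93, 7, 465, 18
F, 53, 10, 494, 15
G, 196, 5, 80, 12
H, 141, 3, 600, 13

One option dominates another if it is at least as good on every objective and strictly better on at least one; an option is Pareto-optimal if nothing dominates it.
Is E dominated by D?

Yes

D vs E: duration 47≤93, warranty 7≥7, price 210≤465, crew size 2≤18 — D is at least as good on every objective with at least one strict improvement.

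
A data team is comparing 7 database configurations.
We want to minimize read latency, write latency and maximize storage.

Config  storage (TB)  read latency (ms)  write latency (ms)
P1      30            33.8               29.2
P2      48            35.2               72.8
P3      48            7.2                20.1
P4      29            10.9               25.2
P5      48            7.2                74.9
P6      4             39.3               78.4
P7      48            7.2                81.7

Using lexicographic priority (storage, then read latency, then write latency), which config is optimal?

P3

First maximize storage: best is 48, kept {P2, P3, P5, P7}.
Then minimize read latency: best is 7.2, kept {P3, P5, P7}.
Then minimize write latency: best is 20.1, kept {P3}.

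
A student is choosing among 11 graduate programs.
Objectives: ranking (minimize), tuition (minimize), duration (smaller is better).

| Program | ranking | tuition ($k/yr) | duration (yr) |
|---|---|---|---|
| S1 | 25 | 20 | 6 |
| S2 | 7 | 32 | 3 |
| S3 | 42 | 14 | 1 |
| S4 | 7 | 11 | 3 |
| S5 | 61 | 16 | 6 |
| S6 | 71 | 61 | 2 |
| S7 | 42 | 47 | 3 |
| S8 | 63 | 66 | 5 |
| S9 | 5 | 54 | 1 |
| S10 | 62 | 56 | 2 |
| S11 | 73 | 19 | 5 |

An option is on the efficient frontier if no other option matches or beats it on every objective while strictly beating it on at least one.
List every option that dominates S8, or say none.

S2, S3, S4, S7, S9, S10

S2: ranking 7≤63, tuition 32≤66, duration 3≤5 — dominates S8.
S3: ranking 42≤63, tuition 14≤66, duration 1≤5 — dominates S8.
S4: ranking 7≤63, tuition 11≤66, duration 3≤5 — dominates S8.
S7: ranking 42≤63, tuition 47≤66, duration 3≤5 — dominates S8.
S9: ranking 5≤63, tuition 54≤66, duration 1≤5 — dominates S8.
S10: ranking 62≤63, tuition 56≤66, duration 2≤5 — dominates S8.
Others (S1, S5, S6, S11) are each worse than S8 on at least one objective.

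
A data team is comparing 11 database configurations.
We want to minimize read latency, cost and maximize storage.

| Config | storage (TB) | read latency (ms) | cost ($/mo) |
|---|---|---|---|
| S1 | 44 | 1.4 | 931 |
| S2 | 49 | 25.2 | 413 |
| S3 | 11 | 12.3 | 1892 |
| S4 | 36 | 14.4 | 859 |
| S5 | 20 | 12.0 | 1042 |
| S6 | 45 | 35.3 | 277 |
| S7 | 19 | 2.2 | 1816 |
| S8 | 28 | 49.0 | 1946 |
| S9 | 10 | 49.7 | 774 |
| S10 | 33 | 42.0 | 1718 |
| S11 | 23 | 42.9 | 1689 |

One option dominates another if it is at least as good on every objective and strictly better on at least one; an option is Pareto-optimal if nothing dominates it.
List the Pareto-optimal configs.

S1, S2, S4, S6

S1: not dominated (best read latency).
S2: not dominated (best storage).
S3: dominated by S1 (storage 44≥11, read latency 1.4≤12.3, cost 931≤1892).
S4: not dominated.
S5: dominated by S1 (storage 44≥20, read latency 1.4≤12.0, cost 931≤1042).
S6: not dominated (best cost).
S7: dominated by S1 (storage 44≥19, read latency 1.4≤2.2, cost 931≤1816).
S8: dominated by S1 (storage 44≥28, read latency 1.4≤49.0, cost 931≤1946).
S9: dominated by S2 (storage 49≥10, read latency 25.2≤49.7, cost 413≤774).
S10: dominated by S1 (storage 44≥33, read latency 1.4≤42.0, cost 931≤1718).
S11: dominated by S1 (storage 44≥23, read latency 1.4≤42.9, cost 931≤1689).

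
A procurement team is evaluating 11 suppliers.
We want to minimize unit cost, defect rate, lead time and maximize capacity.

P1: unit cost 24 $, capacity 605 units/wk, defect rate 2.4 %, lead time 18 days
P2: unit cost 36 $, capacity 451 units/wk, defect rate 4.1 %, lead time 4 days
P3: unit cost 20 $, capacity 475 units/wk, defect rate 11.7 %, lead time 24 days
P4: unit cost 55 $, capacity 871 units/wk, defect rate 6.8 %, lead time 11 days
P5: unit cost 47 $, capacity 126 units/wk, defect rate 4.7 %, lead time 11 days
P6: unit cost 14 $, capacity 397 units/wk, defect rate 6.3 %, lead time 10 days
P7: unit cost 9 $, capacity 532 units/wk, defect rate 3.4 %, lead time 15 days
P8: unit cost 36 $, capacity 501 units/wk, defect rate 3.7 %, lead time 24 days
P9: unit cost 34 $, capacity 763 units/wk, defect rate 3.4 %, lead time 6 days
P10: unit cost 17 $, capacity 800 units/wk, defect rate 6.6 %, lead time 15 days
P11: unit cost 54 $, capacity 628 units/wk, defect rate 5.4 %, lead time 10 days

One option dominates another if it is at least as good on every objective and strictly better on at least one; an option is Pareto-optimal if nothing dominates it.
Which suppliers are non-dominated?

P1, P2, P4, P6, P7, P9, P10

P1: not dominated (best defect rate).
P2: not dominated (best lead time).
P3: dominated by P7 (unit cost 9≤20, capacity 532≥475, defect rate 3.4≤11.7, lead time 15≤24).
P4: not dominated (best capacity).
P5: dominated by P2 (unit cost 36≤47, capacity 451≥126, defect rate 4.1≤4.7, lead time 4≤11).
P6: not dominated.
P7: not dominated (best unit cost).
P8: dominated by P1 (unit cost 24≤36, capacity 605≥501, defect rate 2.4≤3.7, lead time 18≤24).
P9: not dominated.
P10: not dominated.
P11: dominated by P9 (unit cost 34≤54, capacity 763≥628, defect rate 3.4≤5.4, lead time 6≤10).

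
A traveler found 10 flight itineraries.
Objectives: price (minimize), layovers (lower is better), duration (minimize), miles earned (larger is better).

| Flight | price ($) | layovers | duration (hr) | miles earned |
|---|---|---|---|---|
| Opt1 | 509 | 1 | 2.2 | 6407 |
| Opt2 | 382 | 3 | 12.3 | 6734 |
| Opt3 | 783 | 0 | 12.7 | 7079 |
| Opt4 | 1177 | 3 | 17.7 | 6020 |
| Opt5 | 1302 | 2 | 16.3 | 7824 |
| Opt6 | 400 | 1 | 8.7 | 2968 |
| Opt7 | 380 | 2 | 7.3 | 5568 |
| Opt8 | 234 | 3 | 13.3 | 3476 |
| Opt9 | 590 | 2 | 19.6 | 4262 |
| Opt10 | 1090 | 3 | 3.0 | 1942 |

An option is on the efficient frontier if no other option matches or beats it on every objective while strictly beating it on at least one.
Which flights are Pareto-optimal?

Opt1, Opt2, Opt3, Opt5, Opt6, Opt7, Opt8

Opt1: not dominated (best duration).
Opt2: not dominated.
Opt3: not dominated (best layovers).
Opt4: dominated by Opt1 (price 509≤1177, layovers 1≤3, duration 2.2≤17.7, miles earned 6407≥6020).
Opt5: not dominated (best miles earned).
Opt6: not dominated.
Opt7: not dominated.
Opt8: not dominated (best price).
Opt9: dominated by Opt1 (price 509≤590, layovers 1≤2, duration 2.2≤19.6, miles earned 6407≥4262).
Opt10: dominated by Opt1 (price 509≤1090, layovers 1≤3, duration 2.2≤3.0, miles earned 6407≥1942).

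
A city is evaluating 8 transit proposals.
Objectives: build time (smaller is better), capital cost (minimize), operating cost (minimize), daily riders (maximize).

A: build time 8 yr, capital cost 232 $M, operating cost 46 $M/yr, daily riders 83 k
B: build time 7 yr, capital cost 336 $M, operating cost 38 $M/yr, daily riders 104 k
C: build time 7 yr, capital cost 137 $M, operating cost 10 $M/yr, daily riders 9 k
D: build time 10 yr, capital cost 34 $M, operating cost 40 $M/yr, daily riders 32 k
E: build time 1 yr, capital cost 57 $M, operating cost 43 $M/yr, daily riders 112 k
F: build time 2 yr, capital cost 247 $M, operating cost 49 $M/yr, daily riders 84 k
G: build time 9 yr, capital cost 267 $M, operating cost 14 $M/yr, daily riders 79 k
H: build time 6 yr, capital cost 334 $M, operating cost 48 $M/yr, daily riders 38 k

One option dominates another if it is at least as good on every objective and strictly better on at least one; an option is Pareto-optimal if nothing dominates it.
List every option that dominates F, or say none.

E

E: build time 1≤2, capital cost 57≤247, operating cost 43≤49, daily riders 112≥84 — dominates F.
Others (A, B, C, D, G, H) are each worse than F on at least one objective.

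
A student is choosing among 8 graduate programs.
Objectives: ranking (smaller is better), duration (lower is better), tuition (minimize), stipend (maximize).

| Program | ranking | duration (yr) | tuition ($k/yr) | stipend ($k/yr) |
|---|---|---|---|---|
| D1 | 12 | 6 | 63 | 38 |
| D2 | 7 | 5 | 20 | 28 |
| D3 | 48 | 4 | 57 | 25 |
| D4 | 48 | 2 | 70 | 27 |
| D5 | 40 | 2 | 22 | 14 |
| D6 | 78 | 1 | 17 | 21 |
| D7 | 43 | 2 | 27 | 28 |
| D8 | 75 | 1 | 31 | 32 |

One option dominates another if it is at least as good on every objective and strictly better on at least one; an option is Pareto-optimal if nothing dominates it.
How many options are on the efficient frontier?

6

D1: not dominated (best stipend).
D2: not dominated (best ranking).
D3: dominated by D7 (ranking 43≤48, duration 2≤4, tuition 27≤57, stipend 28≥25).
D4: dominated by D7 (ranking 43≤48, duration 2≤2, tuition 27≤70, stipend 28≥27).
D5: not dominated.
D6: not dominated (best tuition).
D7: not dominated.
D8: not dominated.
Pareto-optimal: D1, D2, D5, D6, D7, D8 → 6.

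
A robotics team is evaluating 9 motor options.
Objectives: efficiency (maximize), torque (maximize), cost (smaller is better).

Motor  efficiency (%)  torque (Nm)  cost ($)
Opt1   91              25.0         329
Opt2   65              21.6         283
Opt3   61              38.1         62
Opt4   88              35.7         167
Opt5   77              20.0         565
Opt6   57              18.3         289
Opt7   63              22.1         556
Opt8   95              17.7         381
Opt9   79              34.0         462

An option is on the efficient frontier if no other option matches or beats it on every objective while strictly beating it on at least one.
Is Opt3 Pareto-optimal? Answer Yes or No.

Yes

Opt1: worse on torque (25.0 vs 38.1).
Opt2: worse on torque (21.6 vs 38.1).
Opt4: worse on torque (35.7 vs 38.1).
Opt5: worse on torque (20.0 vs 38.1).
Opt6: worse on efficiency (57 vs 61).
Opt7: worse on torque (22.1 vs 38.1).
Opt8: worse on torque (17.7 vs 38.1).
Opt9: worse on torque (34.0 vs 38.1).
No option is at least as good as Opt3 on every objective and strictly better on one.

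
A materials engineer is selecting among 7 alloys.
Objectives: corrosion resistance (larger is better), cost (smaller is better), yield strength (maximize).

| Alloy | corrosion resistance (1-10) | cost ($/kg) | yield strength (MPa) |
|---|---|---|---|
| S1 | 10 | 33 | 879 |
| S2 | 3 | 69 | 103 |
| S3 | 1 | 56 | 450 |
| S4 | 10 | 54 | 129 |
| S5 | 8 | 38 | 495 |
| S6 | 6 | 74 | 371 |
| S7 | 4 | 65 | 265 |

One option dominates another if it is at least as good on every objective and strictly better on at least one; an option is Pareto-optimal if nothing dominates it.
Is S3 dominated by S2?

S2 vs S3: S2 is worse on cost (69 vs 56), so it does not dominate S3.

No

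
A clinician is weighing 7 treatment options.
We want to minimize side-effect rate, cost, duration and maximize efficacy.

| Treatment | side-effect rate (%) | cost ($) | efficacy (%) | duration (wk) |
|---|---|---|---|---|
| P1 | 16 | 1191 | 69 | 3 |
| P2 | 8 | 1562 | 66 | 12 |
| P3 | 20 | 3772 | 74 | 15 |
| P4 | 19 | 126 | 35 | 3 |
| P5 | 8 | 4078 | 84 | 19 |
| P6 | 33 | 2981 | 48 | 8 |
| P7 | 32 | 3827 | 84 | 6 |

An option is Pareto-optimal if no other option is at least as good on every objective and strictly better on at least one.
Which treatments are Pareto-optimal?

P1: not dominated.
P2: not dominated.
P3: not dominated.
P4: not dominated (best cost).
P5: not dominated.
P6: dominated by P1 (side-effect rate 16≤33, cost 1191≤2981, efficacy 69≥48, duration 3≤8).
P7: not dominated.

P1, P2, P3, P4, P5, P7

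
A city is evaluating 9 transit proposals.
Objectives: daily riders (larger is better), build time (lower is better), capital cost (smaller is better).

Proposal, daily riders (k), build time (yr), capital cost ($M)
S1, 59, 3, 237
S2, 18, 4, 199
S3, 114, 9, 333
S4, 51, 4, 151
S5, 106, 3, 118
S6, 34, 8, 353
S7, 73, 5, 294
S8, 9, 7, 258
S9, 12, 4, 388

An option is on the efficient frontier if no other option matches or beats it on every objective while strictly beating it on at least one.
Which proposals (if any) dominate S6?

S1, S4, S5, S7

S1: daily riders 59≥34, build time 3≤8, capital cost 237≤353 — dominates S6.
S4: daily riders 51≥34, build time 4≤8, capital cost 151≤353 — dominates S6.
S5: daily riders 106≥34, build time 3≤8, capital cost 118≤353 — dominates S6.
S7: daily riders 73≥34, build time 5≤8, capital cost 294≤353 — dominates S6.
Others (S2, S3, S8, S9) are each worse than S6 on at least one objective.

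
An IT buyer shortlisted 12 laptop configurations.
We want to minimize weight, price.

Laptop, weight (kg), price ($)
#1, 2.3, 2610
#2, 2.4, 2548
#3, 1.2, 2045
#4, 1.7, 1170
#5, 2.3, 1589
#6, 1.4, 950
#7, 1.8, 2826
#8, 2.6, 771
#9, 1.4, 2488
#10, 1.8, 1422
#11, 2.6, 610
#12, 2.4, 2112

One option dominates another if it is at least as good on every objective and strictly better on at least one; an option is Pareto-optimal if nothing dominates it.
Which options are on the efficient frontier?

#1: dominated by #3 (weight 1.2≤2.3, price 2045≤2610).
#2: dominated by #3 (weight 1.2≤2.4, price 2045≤2548).
#3: not dominated (best weight).
#4: dominated by #6 (weight 1.4≤1.7, price 950≤1170).
#5: dominated by #4 (weight 1.7≤2.3, price 1170≤1589).
#6: not dominated.
#7: dominated by #3 (weight 1.2≤1.8, price 2045≤2826).
#8: dominated by #11 (weight 2.6≤2.6, price 610≤771).
#9: dominated by #3 (weight 1.2≤1.4, price 2045≤2488).
#10: dominated by #4 (weight 1.7≤1.8, price 1170≤1422).
#11: not dominated (best price).
#12: dominated by #3 (weight 1.2≤2.4, price 2045≤2112).

#3, #6, #11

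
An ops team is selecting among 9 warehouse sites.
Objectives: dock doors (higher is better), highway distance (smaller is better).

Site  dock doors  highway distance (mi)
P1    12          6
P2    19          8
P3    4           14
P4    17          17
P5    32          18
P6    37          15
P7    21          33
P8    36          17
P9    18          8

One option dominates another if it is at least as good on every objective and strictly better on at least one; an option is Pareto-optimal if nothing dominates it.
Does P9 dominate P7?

No

P9 vs P7: P9 is worse on dock doors (18 vs 21), so it does not dominate P7.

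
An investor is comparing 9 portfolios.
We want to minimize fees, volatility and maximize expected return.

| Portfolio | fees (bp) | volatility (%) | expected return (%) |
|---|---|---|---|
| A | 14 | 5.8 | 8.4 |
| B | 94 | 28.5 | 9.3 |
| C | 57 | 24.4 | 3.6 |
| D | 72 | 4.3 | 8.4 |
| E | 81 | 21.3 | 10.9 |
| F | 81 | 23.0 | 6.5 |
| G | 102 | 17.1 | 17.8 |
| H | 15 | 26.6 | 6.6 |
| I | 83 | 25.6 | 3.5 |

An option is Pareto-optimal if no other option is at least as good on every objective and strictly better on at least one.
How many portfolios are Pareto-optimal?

A: not dominated (best fees).
B: dominated by E (fees 81≤94, volatility 21.3≤28.5, expected return 10.9≥9.3).
C: dominated by A (fees 14≤57, volatility 5.8≤24.4, expected return 8.4≥3.6).
D: not dominated (best volatility).
E: not dominated.
F: dominated by A (fees 14≤81, volatility 5.8≤23.0, expected return 8.4≥6.5).
G: not dominated (best expected return).
H: dominated by A (fees 14≤15, volatility 5.8≤26.6, expected return 8.4≥6.6).
I: dominated by A (fees 14≤83, volatility 5.8≤25.6, expected return 8.4≥3.5).
Pareto-optimal: A, D, E, G → 4.

4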